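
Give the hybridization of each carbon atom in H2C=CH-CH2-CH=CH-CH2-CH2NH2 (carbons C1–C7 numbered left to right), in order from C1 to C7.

C1 sp2, C2 sp2, C3 sp3, C4 sp2, C5 sp2, C6 sp3, C7 sp3

C1 carries 3 σ bonds, plus one π bond, giving a steric number of 3, so it is sp2.
C2 has 3 σ bonds, plus one π bond: steric number 3 → sp2.
C3 — 4 σ bonds. Steric number 4, so sp3.
C4 has 3 σ bonds, plus one π bond: steric number 3 → sp2.
C5 — 3 σ bonds, plus one π bond. Steric number 3, so sp2.
C6 — 4 σ bonds. Steric number 4, so sp3.
C7 is sp3: 4 σ bonds, 4 electron-density regions.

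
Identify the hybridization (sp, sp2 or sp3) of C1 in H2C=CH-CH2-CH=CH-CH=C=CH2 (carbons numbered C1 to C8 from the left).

C1 carries 3 σ bonds, plus one π bond, giving a steric number of 3, so it is sp2.

sp^2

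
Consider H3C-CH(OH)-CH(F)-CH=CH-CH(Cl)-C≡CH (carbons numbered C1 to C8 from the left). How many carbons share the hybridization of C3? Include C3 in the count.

C3 is sp3 (only σ bonds).
C1: sp3 ✓
C2: sp3 ✓
C3: sp3 ✓
C4: sp2
C5: sp2
C6: sp3 ✓
C7: sp
C8: sp
4 carbons are sp3.

4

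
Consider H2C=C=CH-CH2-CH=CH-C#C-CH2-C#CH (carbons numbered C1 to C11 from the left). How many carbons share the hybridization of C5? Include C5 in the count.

C5 is sp2 (one π bond).
C1: sp2 ✓
C2: sp
C3: sp2 ✓
C4: sp3
C5: sp2 ✓
C6: sp2 ✓
C7: sp
C8: sp
C9: sp3
C10: sp
C11: sp
4 carbons are sp2.

4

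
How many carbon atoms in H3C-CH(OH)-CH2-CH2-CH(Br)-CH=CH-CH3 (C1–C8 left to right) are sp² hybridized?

2

C1: sp3
C2: sp3
C3: sp3
C4: sp3
C5: sp3
C6: sp2 ✓
C7: sp2 ✓
C8: sp3
C6, C7 → 2 sp2 carbons.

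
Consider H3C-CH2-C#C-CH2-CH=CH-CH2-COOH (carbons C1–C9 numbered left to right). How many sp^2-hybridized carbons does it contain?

C1: sp3
C2: sp3
C3: sp
C4: sp
C5: sp3
C6: sp2 ✓
C7: sp2 ✓
C8: sp3
C9: sp2 ✓
C6, C7, C9 → 3 sp2 carbons.

3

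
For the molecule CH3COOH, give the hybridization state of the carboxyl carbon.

sp²

The carboxyl carbon: 3 σ bonds, plus one π bond; 3 regions of electron density → sp2.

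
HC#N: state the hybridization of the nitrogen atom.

sp

The nitrogen atom (1 σ bond and 1 lone pair, plus two π bonds) has steric number 2: sp.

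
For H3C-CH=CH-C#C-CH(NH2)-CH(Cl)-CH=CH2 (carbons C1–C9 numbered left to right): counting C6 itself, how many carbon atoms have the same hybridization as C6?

3

C6 is sp3 (only σ bonds).
C1: sp3 ✓
C2: sp2
C3: sp2
C4: sp
C5: sp
C6: sp3 ✓
C7: sp3 ✓
C8: sp2
C9: sp2
3 carbons are sp3.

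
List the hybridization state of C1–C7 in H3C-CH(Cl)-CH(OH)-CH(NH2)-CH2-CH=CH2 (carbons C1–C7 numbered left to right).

C1: 4 σ bonds; 4 regions of electron density → sp3.
C2 carries 4 σ bonds, giving a steric number of 4, so it is sp3.
C3 carries 4 σ bonds, giving a steric number of 4, so it is sp3.
C4: 4 σ bonds; 4 regions of electron density → sp3.
C5: 4 σ bonds; 4 regions of electron density → sp3.
C6 — 3 σ bonds, plus one π bond. Steric number 3, so sp2.
C7: 3 σ bonds, plus one π bond — 3 electron domains, sp2.

C1 sp3, C2 sp3, C3 sp3, C4 sp3, C5 sp3, C6 sp2, C7 sp2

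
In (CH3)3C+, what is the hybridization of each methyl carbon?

Each methyl carbon — 4 σ bonds. Steric number 4, so sp3.

sp³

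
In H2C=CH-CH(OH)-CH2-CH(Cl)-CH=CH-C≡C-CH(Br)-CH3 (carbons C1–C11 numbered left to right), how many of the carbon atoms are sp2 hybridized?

C1: sp2 ✓
C2: sp2 ✓
C3: sp3
C4: sp3
C5: sp3
C6: sp2 ✓
C7: sp2 ✓
C8: sp
C9: sp
C10: sp3
C11: sp3
C1, C2, C6, C7 → 4 sp2 carbons.

4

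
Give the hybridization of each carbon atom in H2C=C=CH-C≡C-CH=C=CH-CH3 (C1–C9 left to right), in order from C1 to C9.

C1 sp2, C2 sp, C3 sp2, C4 sp, C5 sp, C6 sp2, C7 sp, C8 sp2, C9 sp3

C1: 3 σ bonds, plus one π bond; 3 regions of electron density → sp2.
C2 has 2 σ bonds, plus two π bonds: steric number 2 → sp.
C3 is sp2: 3 σ bonds, plus one π bond, 3 electron-density regions.
C4: 2 σ bonds, plus two π bonds — 2 electron domains, sp.
C5 has 2 σ bonds, plus two π bonds: steric number 2 → sp.
C6 — 3 σ bonds, plus one π bond. Steric number 3, so sp2.
C7 is sp: 2 σ bonds, plus two π bonds, 2 electron-density regions.
C8 has 3 σ bonds, plus one π bond: steric number 3 → sp2.
C9: 4 σ bonds; 4 regions of electron density → sp3.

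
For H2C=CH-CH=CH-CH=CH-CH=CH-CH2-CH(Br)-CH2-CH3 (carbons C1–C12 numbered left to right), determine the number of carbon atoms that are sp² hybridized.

8

C1: sp2 ✓
C2: sp2 ✓
C3: sp2 ✓
C4: sp2 ✓
C5: sp2 ✓
C6: sp2 ✓
C7: sp2 ✓
C8: sp2 ✓
C9: sp3
C10: sp3
C11: sp3
C12: sp3
C1, C2, C3, C4, C5, C6, C7, C8 → 8 sp2 carbons.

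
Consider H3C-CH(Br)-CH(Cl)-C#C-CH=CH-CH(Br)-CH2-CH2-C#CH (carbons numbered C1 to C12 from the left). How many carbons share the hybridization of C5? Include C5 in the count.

4

C5 is sp (two π bonds).
C1: sp3
C2: sp3
C3: sp3
C4: sp ✓
C5: sp ✓
C6: sp2
C7: sp2
C8: sp3
C9: sp3
C10: sp3
C11: sp ✓
C12: sp ✓
4 carbons are sp.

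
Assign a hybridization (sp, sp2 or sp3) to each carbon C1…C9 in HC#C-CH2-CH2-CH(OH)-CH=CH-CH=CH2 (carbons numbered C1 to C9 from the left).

C1 sp, C2 sp, C3 sp3, C4 sp3, C5 sp3, C6 sp2, C7 sp2, C8 sp2, C9 sp2

C1 carries 2 σ bonds, plus two π bonds, giving a steric number of 2, so it is sp.
C2: 2 σ bonds, plus two π bonds — 2 electron domains, sp.
C3: 4 σ bonds; 4 regions of electron density → sp3.
C4 is sp3: 4 σ bonds, 4 electron-density regions.
C5 is sp3: 4 σ bonds, 4 electron-density regions.
C6 — 3 σ bonds, plus one π bond. Steric number 3, so sp2.
C7 has 3 σ bonds, plus one π bond: steric number 3 → sp2.
C8 has 3 σ bonds, plus one π bond: steric number 3 → sp2.
C9: 3 σ bonds, plus one π bond; 3 regions of electron density → sp2.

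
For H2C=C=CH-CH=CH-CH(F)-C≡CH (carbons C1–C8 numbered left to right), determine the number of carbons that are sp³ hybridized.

C1: sp2
C2: sp
C3: sp2
C4: sp2
C5: sp2
C6: sp3 ✓
C7: sp
C8: sp
C6 → 1 sp3 carbon.

1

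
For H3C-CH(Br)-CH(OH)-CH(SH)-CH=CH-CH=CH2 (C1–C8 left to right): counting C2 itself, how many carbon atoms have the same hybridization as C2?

C2 is sp3 (only σ bonds).
C1: sp3 ✓
C2: sp3 ✓
C3: sp3 ✓
C4: sp3 ✓
C5: sp2
C6: sp2
C7: sp2
C8: sp2
4 carbons are sp3.

4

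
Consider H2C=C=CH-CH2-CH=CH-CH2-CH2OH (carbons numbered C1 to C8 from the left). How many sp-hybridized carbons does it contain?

C1: sp2
C2: sp ✓
C3: sp2
C4: sp3
C5: sp2
C6: sp2
C7: sp3
C8: sp3
C2 → 1 sp carbon.

1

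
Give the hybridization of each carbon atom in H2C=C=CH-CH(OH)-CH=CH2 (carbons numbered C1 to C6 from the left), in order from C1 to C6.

C1 sp2, C2 sp, C3 sp2, C4 sp3, C5 sp2, C6 sp2

C1 is sp2: 3 σ bonds, plus one π bond, 3 electron-density regions.
C2: 2 σ bonds, plus two π bonds — 2 electron domains, sp.
C3 is sp2: 3 σ bonds, plus one π bond, 3 electron-density regions.
C4: 4 σ bonds; 4 regions of electron density → sp3.
C5 — 3 σ bonds, plus one π bond. Steric number 3, so sp2.
C6 has 3 σ bonds, plus one π bond: steric number 3 → sp2.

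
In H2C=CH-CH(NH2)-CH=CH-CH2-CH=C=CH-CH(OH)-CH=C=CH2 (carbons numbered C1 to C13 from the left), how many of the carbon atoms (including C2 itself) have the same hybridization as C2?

C2 is sp2 (one π bond).
C1: sp2 ✓
C2: sp2 ✓
C3: sp3
C4: sp2 ✓
C5: sp2 ✓
C6: sp3
C7: sp2 ✓
C8: sp
C9: sp2 ✓
C10: sp3
C11: sp2 ✓
C12: sp
C13: sp2 ✓
8 carbons are sp2.

8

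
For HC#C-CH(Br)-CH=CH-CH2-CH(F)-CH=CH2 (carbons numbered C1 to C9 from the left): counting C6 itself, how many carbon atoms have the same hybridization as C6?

3

C6 is sp3 (only σ bonds).
C1: sp
C2: sp
C3: sp3 ✓
C4: sp2
C5: sp2
C6: sp3 ✓
C7: sp3 ✓
C8: sp2
C9: sp2
3 carbons are sp3.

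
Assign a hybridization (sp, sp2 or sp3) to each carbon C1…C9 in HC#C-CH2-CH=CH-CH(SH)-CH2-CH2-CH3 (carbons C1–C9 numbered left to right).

C1 sp, C2 sp, C3 sp3, C4 sp2, C5 sp2, C6 sp3, C7 sp3, C8 sp3, C9 sp3

C1 carries 2 σ bonds, plus two π bonds, giving a steric number of 2, so it is sp.
C2 is sp: 2 σ bonds, plus two π bonds, 2 electron-density regions.
C3: 4 σ bonds; 4 regions of electron density → sp3.
C4: 3 σ bonds, plus one π bond — 3 electron domains, sp2.
C5 (3 σ bonds, plus one π bond) has steric number 3: sp2.
C6 (4 σ bonds) has steric number 4: sp3.
C7 — 4 σ bonds. Steric number 4, so sp3.
C8 — 4 σ bonds. Steric number 4, so sp3.
C9 is sp3: 4 σ bonds, 4 electron-density regions.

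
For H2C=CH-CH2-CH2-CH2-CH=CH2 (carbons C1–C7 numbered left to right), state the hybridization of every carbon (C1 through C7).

C1 sp2, C2 sp2, C3 sp3, C4 sp3, C5 sp3, C6 sp2, C7 sp2

C1: 3 σ bonds, plus one π bond; 3 regions of electron density → sp2.
C2 carries 3 σ bonds, plus one π bond, giving a steric number of 3, so it is sp2.
C3: 4 σ bonds; 4 regions of electron density → sp3.
C4 is sp3: 4 σ bonds, 4 electron-density regions.
C5 is sp3: 4 σ bonds, 4 electron-density regions.
C6 (3 σ bonds, plus one π bond) has steric number 3: sp2.
C7 — 3 σ bonds, plus one π bond. Steric number 3, so sp2.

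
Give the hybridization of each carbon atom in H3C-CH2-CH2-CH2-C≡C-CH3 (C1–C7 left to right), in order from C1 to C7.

C1 — 4 σ bonds. Steric number 4, so sp3.
C2 — 4 σ bonds. Steric number 4, so sp3.
C3 — 4 σ bonds. Steric number 4, so sp3.
C4: 4 σ bonds — 4 electron domains, sp3.
C5 carries 2 σ bonds, plus two π bonds, giving a steric number of 2, so it is sp.
C6 carries 2 σ bonds, plus two π bonds, giving a steric number of 2, so it is sp.
C7 — 4 σ bonds. Steric number 4, so sp3.

C1 sp3, C2 sp3, C3 sp3, C4 sp3, C5 sp, C6 sp, C7 sp3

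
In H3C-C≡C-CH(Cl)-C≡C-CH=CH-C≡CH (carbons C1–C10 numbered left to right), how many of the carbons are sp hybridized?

6

C1: sp3
C2: sp ✓
C3: sp ✓
C4: sp3
C5: sp ✓
C6: sp ✓
C7: sp2
C8: sp2
C9: sp ✓
C10: sp ✓
C2, C3, C5, C6, C9, C10 → 6 sp carbons.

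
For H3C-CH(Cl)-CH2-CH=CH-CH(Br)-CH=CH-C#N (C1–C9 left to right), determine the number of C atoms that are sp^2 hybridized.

4

C1: sp3
C2: sp3
C3: sp3
C4: sp2 ✓
C5: sp2 ✓
C6: sp3
C7: sp2 ✓
C8: sp2 ✓
C9: sp
C4, C5, C7, C8 → 4 sp2 carbons.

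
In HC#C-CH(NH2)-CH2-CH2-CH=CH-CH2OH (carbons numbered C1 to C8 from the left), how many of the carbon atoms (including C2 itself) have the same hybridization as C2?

C2 is sp (two π bonds).
C1: sp ✓
C2: sp ✓
C3: sp3
C4: sp3
C5: sp3
C6: sp2
C7: sp2
C8: sp3
2 carbons are sp.

2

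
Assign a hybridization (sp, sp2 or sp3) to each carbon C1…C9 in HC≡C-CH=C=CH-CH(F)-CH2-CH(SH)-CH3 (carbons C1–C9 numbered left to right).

C1 sp, C2 sp, C3 sp2, C4 sp, C5 sp2, C6 sp3, C7 sp3, C8 sp3, C9 sp3

C1 carries 2 σ bonds, plus two π bonds, giving a steric number of 2, so it is sp.
C2: 2 σ bonds, plus two π bonds — 2 electron domains, sp.
C3 (3 σ bonds, plus one π bond) has steric number 3: sp2.
C4 — 2 σ bonds, plus two π bonds. Steric number 2, so sp.
C5 (3 σ bonds, plus one π bond) has steric number 3: sp2.
C6 is sp3: 4 σ bonds, 4 electron-density regions.
C7 is sp3: 4 σ bonds, 4 electron-density regions.
C8: 4 σ bonds — 4 electron domains, sp3.
C9 — 4 σ bonds. Steric number 4, so sp3.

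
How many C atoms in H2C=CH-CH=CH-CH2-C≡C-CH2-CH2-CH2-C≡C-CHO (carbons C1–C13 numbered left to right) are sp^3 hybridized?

4

C1: sp2
C2: sp2
C3: sp2
C4: sp2
C5: sp3 ✓
C6: sp
C7: sp
C8: sp3 ✓
C9: sp3 ✓
C10: sp3 ✓
C11: sp
C12: sp
C13: sp2
C5, C8, C9, C10 → 4 sp3 carbons.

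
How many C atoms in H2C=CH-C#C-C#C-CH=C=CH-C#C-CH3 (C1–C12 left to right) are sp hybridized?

7

C1: sp2
C2: sp2
C3: sp ✓
C4: sp ✓
C5: sp ✓
C6: sp ✓
C7: sp2
C8: sp ✓
C9: sp2
C10: sp ✓
C11: sp ✓
C12: sp3
C3, C4, C5, C6, C8, C10, C11 → 7 sp carbons.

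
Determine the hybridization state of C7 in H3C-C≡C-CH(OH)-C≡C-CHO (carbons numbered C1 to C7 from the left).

C7 — 3 σ bonds, plus one π bond. Steric number 3, so sp2.

sp²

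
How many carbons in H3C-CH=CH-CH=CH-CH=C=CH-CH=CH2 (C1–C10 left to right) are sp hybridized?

1

C1: sp3
C2: sp2
C3: sp2
C4: sp2
C5: sp2
C6: sp2
C7: sp ✓
C8: sp2
C9: sp2
C10: sp2
C7 → 1 sp carbon.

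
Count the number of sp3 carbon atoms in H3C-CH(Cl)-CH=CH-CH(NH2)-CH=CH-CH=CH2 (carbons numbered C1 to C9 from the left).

3

C1: sp3 ✓
C2: sp3 ✓
C3: sp2
C4: sp2
C5: sp3 ✓
C6: sp2
C7: sp2
C8: sp2
C9: sp2
C1, C2, C5 → 3 sp3 carbons.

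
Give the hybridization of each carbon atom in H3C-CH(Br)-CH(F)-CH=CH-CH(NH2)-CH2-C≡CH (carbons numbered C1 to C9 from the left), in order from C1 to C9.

C1 is sp3: 4 σ bonds, 4 electron-density regions.
C2: 4 σ bonds — 4 electron domains, sp3.
C3 carries 4 σ bonds, giving a steric number of 4, so it is sp3.
C4 — 3 σ bonds, plus one π bond. Steric number 3, so sp2.
C5 (3 σ bonds, plus one π bond) has steric number 3: sp2.
C6 — 4 σ bonds. Steric number 4, so sp3.
C7 (4 σ bonds) has steric number 4: sp3.
C8 carries 2 σ bonds, plus two π bonds, giving a steric number of 2, so it is sp.
C9: 2 σ bonds, plus two π bonds — 2 electron domains, sp.

C1 sp3, C2 sp3, C3 sp3, C4 sp2, C5 sp2, C6 sp3, C7 sp3, C8 sp, C9 sp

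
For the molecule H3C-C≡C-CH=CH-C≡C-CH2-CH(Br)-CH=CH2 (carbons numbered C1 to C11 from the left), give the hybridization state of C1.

sp3

C1 — 4 σ bonds. Steric number 4, so sp3.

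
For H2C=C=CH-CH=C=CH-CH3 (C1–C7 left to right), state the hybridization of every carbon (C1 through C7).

C1 sp2, C2 sp, C3 sp2, C4 sp2, C5 sp, C6 sp2, C7 sp3

C1 has 3 σ bonds, plus one π bond: steric number 3 → sp2.
C2 — 2 σ bonds, plus two π bonds. Steric number 2, so sp.
C3 — 3 σ bonds, plus one π bond. Steric number 3, so sp2.
C4 has 3 σ bonds, plus one π bond: steric number 3 → sp2.
C5 — 2 σ bonds, plus two π bonds. Steric number 2, so sp.
C6 is sp2: 3 σ bonds, plus one π bond, 3 electron-density regions.
C7: 4 σ bonds — 4 electron domains, sp3.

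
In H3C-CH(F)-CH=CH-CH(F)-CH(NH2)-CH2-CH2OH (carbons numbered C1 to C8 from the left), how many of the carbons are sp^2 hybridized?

C1: sp3
C2: sp3
C3: sp2 ✓
C4: sp2 ✓
C5: sp3
C6: sp3
C7: sp3
C8: sp3
C3, C4 → 2 sp2 carbons.

2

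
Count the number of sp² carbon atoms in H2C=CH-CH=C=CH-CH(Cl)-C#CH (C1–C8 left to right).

4

C1: sp2 ✓
C2: sp2 ✓
C3: sp2 ✓
C4: sp
C5: sp2 ✓
C6: sp3
C7: sp
C8: sp
C1, C2, C3, C5 → 4 sp2 carbons.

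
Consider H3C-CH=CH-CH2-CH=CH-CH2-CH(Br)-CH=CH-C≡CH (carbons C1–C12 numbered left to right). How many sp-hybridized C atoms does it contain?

2

C1: sp3
C2: sp2
C3: sp2
C4: sp3
C5: sp2
C6: sp2
C7: sp3
C8: sp3
C9: sp2
C10: sp2
C11: sp ✓
C12: sp ✓
C11, C12 → 2 sp carbons.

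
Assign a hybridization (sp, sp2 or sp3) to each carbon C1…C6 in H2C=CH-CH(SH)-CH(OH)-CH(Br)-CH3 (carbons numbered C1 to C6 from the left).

C1 sp2, C2 sp2, C3 sp3, C4 sp3, C5 sp3, C6 sp3

C1 — 3 σ bonds, plus one π bond. Steric number 3, so sp2.
C2 carries 3 σ bonds, plus one π bond, giving a steric number of 3, so it is sp2.
C3: 4 σ bonds — 4 electron domains, sp3.
C4 has 4 σ bonds: steric number 4 → sp3.
C5 has 4 σ bonds: steric number 4 → sp3.
C6 — 4 σ bonds. Steric number 4, so sp3.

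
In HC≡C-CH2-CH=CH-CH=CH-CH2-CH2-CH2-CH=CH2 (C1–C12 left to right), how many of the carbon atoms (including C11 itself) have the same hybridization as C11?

6

C11 is sp2 (one π bond).
C1: sp
C2: sp
C3: sp3
C4: sp2 ✓
C5: sp2 ✓
C6: sp2 ✓
C7: sp2 ✓
C8: sp3
C9: sp3
C10: sp3
C11: sp2 ✓
C12: sp2 ✓
6 carbons are sp2.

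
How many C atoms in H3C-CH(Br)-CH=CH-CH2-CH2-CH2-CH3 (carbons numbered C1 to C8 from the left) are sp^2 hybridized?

C1: sp3
C2: sp3
C3: sp2 ✓
C4: sp2 ✓
C5: sp3
C6: sp3
C7: sp3
C8: sp3
C3, C4 → 2 sp2 carbons.

2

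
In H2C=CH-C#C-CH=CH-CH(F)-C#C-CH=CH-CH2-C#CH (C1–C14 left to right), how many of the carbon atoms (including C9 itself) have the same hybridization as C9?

6

C9 is sp (two π bonds).
C1: sp2
C2: sp2
C3: sp ✓
C4: sp ✓
C5: sp2
C6: sp2
C7: sp3
C8: sp ✓
C9: sp ✓
C10: sp2
C11: sp2
C12: sp3
C13: sp ✓
C14: sp ✓
6 carbons are sp.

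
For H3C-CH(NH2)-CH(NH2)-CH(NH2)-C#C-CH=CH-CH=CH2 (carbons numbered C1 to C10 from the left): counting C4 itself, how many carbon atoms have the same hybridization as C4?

4

C4 is sp3 (only σ bonds).
C1: sp3 ✓
C2: sp3 ✓
C3: sp3 ✓
C4: sp3 ✓
C5: sp
C6: sp
C7: sp2
C8: sp2
C9: sp2
C10: sp2
4 carbons are sp3.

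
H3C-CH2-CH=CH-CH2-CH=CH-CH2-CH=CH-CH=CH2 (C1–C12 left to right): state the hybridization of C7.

C7 (3 σ bonds, plus one π bond) has steric number 3: sp2.

sp^2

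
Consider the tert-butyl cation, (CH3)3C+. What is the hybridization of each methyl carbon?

Each methyl carbon is sp3: 4 σ bonds, 4 electron-density regions.

sp³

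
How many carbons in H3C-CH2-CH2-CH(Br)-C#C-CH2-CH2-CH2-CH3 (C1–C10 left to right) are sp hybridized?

2

C1: sp3
C2: sp3
C3: sp3
C4: sp3
C5: sp ✓
C6: sp ✓
C7: sp3
C8: sp3
C9: sp3
C10: sp3
C5, C6 → 2 sp carbons.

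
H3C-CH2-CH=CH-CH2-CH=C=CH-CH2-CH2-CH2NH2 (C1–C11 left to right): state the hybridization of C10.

sp^3

C10 (4 σ bonds) has steric number 4: sp3.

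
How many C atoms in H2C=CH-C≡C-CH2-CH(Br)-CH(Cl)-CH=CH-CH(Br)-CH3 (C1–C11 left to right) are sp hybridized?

C1: sp2
C2: sp2
C3: sp ✓
C4: sp ✓
C5: sp3
C6: sp3
C7: sp3
C8: sp2
C9: sp2
C10: sp3
C11: sp3
C3, C4 → 2 sp carbons.

2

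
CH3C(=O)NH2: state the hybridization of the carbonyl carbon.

sp²

The carbonyl carbon has 3 σ bonds, plus one π bond: steric number 3 → sp2.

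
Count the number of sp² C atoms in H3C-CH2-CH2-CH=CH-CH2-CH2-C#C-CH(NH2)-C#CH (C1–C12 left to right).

C1: sp3
C2: sp3
C3: sp3
C4: sp2 ✓
C5: sp2 ✓
C6: sp3
C7: sp3
C8: sp
C9: sp
C10: sp3
C11: sp
C12: sp
C4, C5 → 2 sp2 carbons.

2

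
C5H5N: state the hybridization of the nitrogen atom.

N has two σ bonds and one lone pair in the ring plane (steric number 3 → sp2); its p orbital contributes one electron to the aromatic π system via the C=N double bond.

sp²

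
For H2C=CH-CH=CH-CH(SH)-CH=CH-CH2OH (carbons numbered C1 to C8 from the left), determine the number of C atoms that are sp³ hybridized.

2

C1: sp2
C2: sp2
C3: sp2
C4: sp2
C5: sp3 ✓
C6: sp2
C7: sp2
C8: sp3 ✓
C5, C8 → 2 sp3 carbons.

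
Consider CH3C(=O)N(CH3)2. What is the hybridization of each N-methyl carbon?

Each N-methyl carbon carries 4 σ bonds, giving a steric number of 4, so it is sp3.

sp³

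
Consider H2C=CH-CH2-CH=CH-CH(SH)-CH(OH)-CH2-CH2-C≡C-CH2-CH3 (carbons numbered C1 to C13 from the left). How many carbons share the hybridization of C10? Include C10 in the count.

C10 is sp (two π bonds).
C1: sp2
C2: sp2
C3: sp3
C4: sp2
C5: sp2
C6: sp3
C7: sp3
C8: sp3
C9: sp3
C10: sp ✓
C11: sp ✓
C12: sp3
C13: sp3
2 carbons are sp.

2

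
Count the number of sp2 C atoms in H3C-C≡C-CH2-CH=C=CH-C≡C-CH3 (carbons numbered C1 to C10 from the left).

C1: sp3
C2: sp
C3: sp
C4: sp3
C5: sp2 ✓
C6: sp
C7: sp2 ✓
C8: sp
C9: sp
C10: sp3
C5, C7 → 2 sp2 carbons.

2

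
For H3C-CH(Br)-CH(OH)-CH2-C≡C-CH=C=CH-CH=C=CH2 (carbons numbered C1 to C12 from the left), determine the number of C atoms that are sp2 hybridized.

C1: sp3
C2: sp3
C3: sp3
C4: sp3
C5: sp
C6: sp
C7: sp2 ✓
C8: sp
C9: sp2 ✓
C10: sp2 ✓
C11: sp
C12: sp2 ✓
C7, C9, C10, C12 → 4 sp2 carbons.

4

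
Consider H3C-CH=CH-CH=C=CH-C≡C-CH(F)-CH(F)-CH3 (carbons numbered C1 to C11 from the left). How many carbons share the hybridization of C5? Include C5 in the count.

3

C5 is sp (two π bonds).
C1: sp3
C2: sp2
C3: sp2
C4: sp2
C5: sp ✓
C6: sp2
C7: sp ✓
C8: sp ✓
C9: sp3
C10: sp3
C11: sp3
3 carbons are sp.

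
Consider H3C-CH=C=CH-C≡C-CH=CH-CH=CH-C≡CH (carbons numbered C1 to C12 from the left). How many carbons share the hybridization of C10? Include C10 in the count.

C10 is sp2 (one π bond).
C1: sp3
C2: sp2 ✓
C3: sp
C4: sp2 ✓
C5: sp
C6: sp
C7: sp2 ✓
C8: sp2 ✓
C9: sp2 ✓
C10: sp2 ✓
C11: sp
C12: sp
6 carbons are sp2.

6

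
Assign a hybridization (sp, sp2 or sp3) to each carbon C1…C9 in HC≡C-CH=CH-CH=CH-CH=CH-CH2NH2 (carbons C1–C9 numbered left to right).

C1 (2 σ bonds, plus two π bonds) has steric number 2: sp.
C2: 2 σ bonds, plus two π bonds; 2 regions of electron density → sp.
C3 — 3 σ bonds, plus one π bond. Steric number 3, so sp2.
C4 (3 σ bonds, plus one π bond) has steric number 3: sp2.
C5 carries 3 σ bonds, plus one π bond, giving a steric number of 3, so it is sp2.
C6 (3 σ bonds, plus one π bond) has steric number 3: sp2.
C7 (3 σ bonds, plus one π bond) has steric number 3: sp2.
C8 (3 σ bonds, plus one π bond) has steric number 3: sp2.
C9 carries 4 σ bonds, giving a steric number of 4, so it is sp3.

C1 sp, C2 sp, C3 sp2, C4 sp2, C5 sp2, C6 sp2, C7 sp2, C8 sp2, C9 sp3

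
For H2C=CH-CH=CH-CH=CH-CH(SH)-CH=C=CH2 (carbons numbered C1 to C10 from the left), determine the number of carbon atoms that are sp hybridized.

C1: sp2
C2: sp2
C3: sp2
C4: sp2
C5: sp2
C6: sp2
C7: sp3
C8: sp2
C9: sp ✓
C10: sp2
C9 → 1 sp carbon.

1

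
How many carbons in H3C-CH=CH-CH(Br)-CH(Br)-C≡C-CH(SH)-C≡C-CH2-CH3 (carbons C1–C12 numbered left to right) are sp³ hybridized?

6

C1: sp3 ✓
C2: sp2
C3: sp2
C4: sp3 ✓
C5: sp3 ✓
C6: sp
C7: sp
C8: sp3 ✓
C9: sp
C10: sp
C11: sp3 ✓
C12: sp3 ✓
C1, C4, C5, C8, C11, C12 → 6 sp3 carbons.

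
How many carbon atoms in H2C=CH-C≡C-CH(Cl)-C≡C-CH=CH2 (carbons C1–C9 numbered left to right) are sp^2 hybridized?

4

C1: sp2 ✓
C2: sp2 ✓
C3: sp
C4: sp
C5: sp3
C6: sp
C7: sp
C8: sp2 ✓
C9: sp2 ✓
C1, C2, C8, C9 → 4 sp2 carbons.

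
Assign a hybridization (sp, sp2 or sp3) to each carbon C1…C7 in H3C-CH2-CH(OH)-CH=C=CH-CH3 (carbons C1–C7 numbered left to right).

C1: 4 σ bonds — 4 electron domains, sp3.
C2 has 4 σ bonds: steric number 4 → sp3.
C3: 4 σ bonds — 4 electron domains, sp3.
C4 has 3 σ bonds, plus one π bond: steric number 3 → sp2.
C5 — 2 σ bonds, plus two π bonds. Steric number 2, so sp.
C6 (3 σ bonds, plus one π bond) has steric number 3: sp2.
C7 has 4 σ bonds: steric number 4 → sp3.

C1 sp3, C2 sp3, C3 sp3, C4 sp2, C5 sp, C6 sp2, C7 sp3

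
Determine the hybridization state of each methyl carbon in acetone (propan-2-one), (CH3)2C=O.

sp^3

Each methyl carbon — 4 σ bonds. Steric number 4, so sp3.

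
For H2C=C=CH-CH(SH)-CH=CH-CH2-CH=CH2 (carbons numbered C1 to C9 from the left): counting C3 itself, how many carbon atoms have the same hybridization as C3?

6

C3 is sp2 (one π bond).
C1: sp2 ✓
C2: sp
C3: sp2 ✓
C4: sp3
C5: sp2 ✓
C6: sp2 ✓
C7: sp3
C8: sp2 ✓
C9: sp2 ✓
6 carbons are sp2.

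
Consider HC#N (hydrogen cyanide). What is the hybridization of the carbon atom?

The carbon atom carries 2 σ bonds, plus two π bonds, giving a steric number of 2, so it is sp.

sp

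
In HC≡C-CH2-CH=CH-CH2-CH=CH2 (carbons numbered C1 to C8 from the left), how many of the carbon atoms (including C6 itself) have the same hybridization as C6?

C6 is sp3 (only σ bonds).
C1: sp
C2: sp
C3: sp3 ✓
C4: sp2
C5: sp2
C6: sp3 ✓
C7: sp2
C8: sp2
2 carbons are sp3.

2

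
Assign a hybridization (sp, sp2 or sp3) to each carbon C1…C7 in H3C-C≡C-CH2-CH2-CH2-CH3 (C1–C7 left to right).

C1 (4 σ bonds) has steric number 4: sp3.
C2: 2 σ bonds, plus two π bonds — 2 electron domains, sp.
C3: 2 σ bonds, plus two π bonds — 2 electron domains, sp.
C4 has 4 σ bonds: steric number 4 → sp3.
C5: 4 σ bonds — 4 electron domains, sp3.
C6 carries 4 σ bonds, giving a steric number of 4, so it is sp3.
C7: 4 σ bonds — 4 electron domains, sp3.

C1 sp3, C2 sp, C3 sp, C4 sp3, C5 sp3, C6 sp3, C7 sp3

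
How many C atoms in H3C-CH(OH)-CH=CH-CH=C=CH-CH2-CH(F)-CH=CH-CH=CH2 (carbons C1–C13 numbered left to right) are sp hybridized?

C1: sp3
C2: sp3
C3: sp2
C4: sp2
C5: sp2
C6: sp ✓
C7: sp2
C8: sp3
C9: sp3
C10: sp2
C11: sp2
C12: sp2
C13: sp2
C6 → 1 sp carbon.

1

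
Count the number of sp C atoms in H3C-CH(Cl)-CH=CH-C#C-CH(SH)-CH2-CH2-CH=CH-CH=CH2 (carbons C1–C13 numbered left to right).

2

C1: sp3
C2: sp3
C3: sp2
C4: sp2
C5: sp ✓
C6: sp ✓
C7: sp3
C8: sp3
C9: sp3
C10: sp2
C11: sp2
C12: sp2
C13: sp2
C5, C6 → 2 sp carbons.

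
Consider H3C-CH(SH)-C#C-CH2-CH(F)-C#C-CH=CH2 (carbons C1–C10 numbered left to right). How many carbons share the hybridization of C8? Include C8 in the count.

C8 is sp (two π bonds).
C1: sp3
C2: sp3
C3: sp ✓
C4: sp ✓
C5: sp3
C6: sp3
C7: sp ✓
C8: sp ✓
C9: sp2
C10: sp2
4 carbons are sp.

4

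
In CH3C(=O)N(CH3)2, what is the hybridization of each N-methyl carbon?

Each N-methyl carbon: 4 σ bonds — 4 electron domains, sp3.

sp³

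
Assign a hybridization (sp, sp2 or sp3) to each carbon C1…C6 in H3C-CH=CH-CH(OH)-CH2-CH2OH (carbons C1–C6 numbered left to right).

C1 sp3, C2 sp2, C3 sp2, C4 sp3, C5 sp3, C6 sp3

C1 is sp3: 4 σ bonds, 4 electron-density regions.
C2: 3 σ bonds, plus one π bond — 3 electron domains, sp2.
C3 carries 3 σ bonds, plus one π bond, giving a steric number of 3, so it is sp2.
C4 is sp3: 4 σ bonds, 4 electron-density regions.
C5 (4 σ bonds) has steric number 4: sp3.
C6 is sp3: 4 σ bonds, 4 electron-density regions.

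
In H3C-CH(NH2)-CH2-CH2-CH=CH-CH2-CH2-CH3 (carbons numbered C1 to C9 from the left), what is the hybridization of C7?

sp^3

C7 has 4 σ bonds: steric number 4 → sp3.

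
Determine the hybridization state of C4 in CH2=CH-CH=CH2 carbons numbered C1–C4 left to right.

C4: 3 σ bonds, plus one π bond — 3 electron domains, sp2.

sp2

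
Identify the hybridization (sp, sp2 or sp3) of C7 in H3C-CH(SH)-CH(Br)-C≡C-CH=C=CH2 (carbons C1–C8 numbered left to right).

sp

C7: 2 σ bonds, plus two π bonds; 2 regions of electron density → sp.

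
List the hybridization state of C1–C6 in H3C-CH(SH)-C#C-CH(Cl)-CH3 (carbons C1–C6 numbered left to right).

C1: 4 σ bonds; 4 regions of electron density → sp3.
C2 has 4 σ bonds: steric number 4 → sp3.
C3: 2 σ bonds, plus two π bonds; 2 regions of electron density → sp.
C4: 2 σ bonds, plus two π bonds — 2 electron domains, sp.
C5 carries 4 σ bonds, giving a steric number of 4, so it is sp3.
C6: 4 σ bonds — 4 electron domains, sp3.

C1 sp3, C2 sp3, C3 sp, C4 sp, C5 sp3, C6 sp3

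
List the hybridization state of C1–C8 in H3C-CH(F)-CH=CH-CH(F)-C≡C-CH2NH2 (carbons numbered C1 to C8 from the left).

C1 sp3, C2 sp3, C3 sp2, C4 sp2, C5 sp3, C6 sp, C7 sp, C8 sp3

C1 — 4 σ bonds. Steric number 4, so sp3.
C2: 4 σ bonds — 4 electron domains, sp3.
C3 carries 3 σ bonds, plus one π bond, giving a steric number of 3, so it is sp2.
C4: 3 σ bonds, plus one π bond — 3 electron domains, sp2.
C5: 4 σ bonds; 4 regions of electron density → sp3.
C6: 2 σ bonds, plus two π bonds; 2 regions of electron density → sp.
C7 (2 σ bonds, plus two π bonds) has steric number 2: sp.
C8 (4 σ bonds) has steric number 4: sp3.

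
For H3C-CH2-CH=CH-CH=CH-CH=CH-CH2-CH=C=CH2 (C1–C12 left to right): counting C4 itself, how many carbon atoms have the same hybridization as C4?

8

C4 is sp2 (one π bond).
C1: sp3
C2: sp3
C3: sp2 ✓
C4: sp2 ✓
C5: sp2 ✓
C6: sp2 ✓
C7: sp2 ✓
C8: sp2 ✓
C9: sp3
C10: sp2 ✓
C11: sp
C12: sp2 ✓
8 carbons are sp2.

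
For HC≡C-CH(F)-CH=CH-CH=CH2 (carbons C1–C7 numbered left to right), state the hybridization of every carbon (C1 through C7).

C1 sp, C2 sp, C3 sp3, C4 sp2, C5 sp2, C6 sp2, C7 sp2

C1: 2 σ bonds, plus two π bonds; 2 regions of electron density → sp.
C2 is sp: 2 σ bonds, plus two π bonds, 2 electron-density regions.
C3 (4 σ bonds) has steric number 4: sp3.
C4 (3 σ bonds, plus one π bond) has steric number 3: sp2.
C5 has 3 σ bonds, plus one π bond: steric number 3 → sp2.
C6 carries 3 σ bonds, plus one π bond, giving a steric number of 3, so it is sp2.
C7 carries 3 σ bonds, plus one π bond, giving a steric number of 3, so it is sp2.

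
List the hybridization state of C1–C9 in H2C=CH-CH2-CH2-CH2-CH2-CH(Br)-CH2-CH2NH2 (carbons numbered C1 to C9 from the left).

C1 — 3 σ bonds, plus one π bond. Steric number 3, so sp2.
C2 carries 3 σ bonds, plus one π bond, giving a steric number of 3, so it is sp2.
C3 — 4 σ bonds. Steric number 4, so sp3.
C4: 4 σ bonds; 4 regions of electron density → sp3.
C5 has 4 σ bonds: steric number 4 → sp3.
C6 (4 σ bonds) has steric number 4: sp3.
C7: 4 σ bonds — 4 electron domains, sp3.
C8 is sp3: 4 σ bonds, 4 electron-density regions.
C9 (4 σ bonds) has steric number 4: sp3.

C1 sp2, C2 sp2, C3 sp3, C4 sp3, C5 sp3, C6 sp3, C7 sp3, C8 sp3, C9 sp3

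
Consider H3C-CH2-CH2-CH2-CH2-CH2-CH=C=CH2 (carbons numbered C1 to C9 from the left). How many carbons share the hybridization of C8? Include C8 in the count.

1

C8 is sp (two π bonds).
C1: sp3
C2: sp3
C3: sp3
C4: sp3
C5: sp3
C6: sp3
C7: sp2
C8: sp ✓
C9: sp2
1 carbon is sp.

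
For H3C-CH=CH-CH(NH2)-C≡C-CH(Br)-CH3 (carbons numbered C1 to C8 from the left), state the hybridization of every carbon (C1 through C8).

C1 (4 σ bonds) has steric number 4: sp3.
C2 has 3 σ bonds, plus one π bond: steric number 3 → sp2.
C3: 3 σ bonds, plus one π bond; 3 regions of electron density → sp2.
C4 has 4 σ bonds: steric number 4 → sp3.
C5 carries 2 σ bonds, plus two π bonds, giving a steric number of 2, so it is sp.
C6 carries 2 σ bonds, plus two π bonds, giving a steric number of 2, so it is sp.
C7 carries 4 σ bonds, giving a steric number of 4, so it is sp3.
C8 — 4 σ bonds. Steric number 4, so sp3.

C1 sp3, C2 sp2, C3 sp2, C4 sp3, C5 sp, C6 sp, C7 sp3, C8 sp3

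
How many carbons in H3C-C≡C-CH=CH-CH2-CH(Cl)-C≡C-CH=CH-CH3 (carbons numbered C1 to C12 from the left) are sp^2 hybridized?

C1: sp3
C2: sp
C3: sp
C4: sp2 ✓
C5: sp2 ✓
C6: sp3
C7: sp3
C8: sp
C9: sp
C10: sp2 ✓
C11: sp2 ✓
C12: sp3
C4, C5, C10, C11 → 4 sp2 carbons.

4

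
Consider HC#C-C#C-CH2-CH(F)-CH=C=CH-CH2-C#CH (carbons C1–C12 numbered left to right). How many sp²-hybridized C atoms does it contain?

2

C1: sp
C2: sp
C3: sp
C4: sp
C5: sp3
C6: sp3
C7: sp2 ✓
C8: sp
C9: sp2 ✓
C10: sp3
C11: sp
C12: sp
C7, C9 → 2 sp2 carbons.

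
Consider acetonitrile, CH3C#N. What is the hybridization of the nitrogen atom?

N has one σ bond and one lone pair: steric number 2 → sp.

sp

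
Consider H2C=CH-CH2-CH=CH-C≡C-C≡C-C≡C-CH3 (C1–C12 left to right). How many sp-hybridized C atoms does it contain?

C1: sp2
C2: sp2
C3: sp3
C4: sp2
C5: sp2
C6: sp ✓
C7: sp ✓
C8: sp ✓
C9: sp ✓
C10: sp ✓
C11: sp ✓
C12: sp3
C6, C7, C8, C9, C10, C11 → 6 sp carbons.

6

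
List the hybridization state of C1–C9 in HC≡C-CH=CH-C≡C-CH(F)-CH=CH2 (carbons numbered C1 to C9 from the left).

C1 is sp: 2 σ bonds, plus two π bonds, 2 electron-density regions.
C2 is sp: 2 σ bonds, plus two π bonds, 2 electron-density regions.
C3 — 3 σ bonds, plus one π bond. Steric number 3, so sp2.
C4: 3 σ bonds, plus one π bond — 3 electron domains, sp2.
C5 — 2 σ bonds, plus two π bonds. Steric number 2, so sp.
C6 is sp: 2 σ bonds, plus two π bonds, 2 electron-density regions.
C7 carries 4 σ bonds, giving a steric number of 4, so it is sp3.
C8: 3 σ bonds, plus one π bond; 3 regions of electron density → sp2.
C9: 3 σ bonds, plus one π bond; 3 regions of electron density → sp2.

C1 sp, C2 sp, C3 sp2, C4 sp2, C5 sp, C6 sp, C7 sp3, C8 sp2, C9 sp2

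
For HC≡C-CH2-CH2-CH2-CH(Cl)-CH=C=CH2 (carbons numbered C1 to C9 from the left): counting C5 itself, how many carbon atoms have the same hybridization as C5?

4

C5 is sp3 (only σ bonds).
C1: sp
C2: sp
C3: sp3 ✓
C4: sp3 ✓
C5: sp3 ✓
C6: sp3 ✓
C7: sp2
C8: sp
C9: sp2
4 carbons are sp3.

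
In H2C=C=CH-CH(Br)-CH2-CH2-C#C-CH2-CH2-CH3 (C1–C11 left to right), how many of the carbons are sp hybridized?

C1: sp2
C2: sp ✓
C3: sp2
C4: sp3
C5: sp3
C6: sp3
C7: sp ✓
C8: sp ✓
C9: sp3
C10: sp3
C11: sp3
C2, C7, C8 → 3 sp carbons.

3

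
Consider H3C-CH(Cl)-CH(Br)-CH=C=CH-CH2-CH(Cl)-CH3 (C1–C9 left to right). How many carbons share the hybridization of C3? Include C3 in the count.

6

C3 is sp3 (only σ bonds).
C1: sp3 ✓
C2: sp3 ✓
C3: sp3 ✓
C4: sp2
C5: sp
C6: sp2
C7: sp3 ✓
C8: sp3 ✓
C9: sp3 ✓
6 carbons are sp3.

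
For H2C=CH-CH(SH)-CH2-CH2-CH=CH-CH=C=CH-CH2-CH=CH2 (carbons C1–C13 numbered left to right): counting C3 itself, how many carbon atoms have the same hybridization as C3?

4

C3 is sp3 (only σ bonds).
C1: sp2
C2: sp2
C3: sp3 ✓
C4: sp3 ✓
C5: sp3 ✓
C6: sp2
C7: sp2
C8: sp2
C9: sp
C10: sp2
C11: sp3 ✓
C12: sp2
C13: sp2
4 carbons are sp3.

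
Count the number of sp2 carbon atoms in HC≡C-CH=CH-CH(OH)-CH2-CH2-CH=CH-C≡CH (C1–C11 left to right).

C1: sp
C2: sp
C3: sp2 ✓
C4: sp2 ✓
C5: sp3
C6: sp3
C7: sp3
C8: sp2 ✓
C9: sp2 ✓
C10: sp
C11: sp
C3, C4, C8, C9 → 4 sp2 carbons.

4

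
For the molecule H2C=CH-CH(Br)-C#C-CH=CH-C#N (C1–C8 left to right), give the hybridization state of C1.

sp^2

C1 carries 3 σ bonds, plus one π bond, giving a steric number of 3, so it is sp2.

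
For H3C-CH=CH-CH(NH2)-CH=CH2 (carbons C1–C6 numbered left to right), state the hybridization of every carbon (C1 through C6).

C1 sp3, C2 sp2, C3 sp2, C4 sp3, C5 sp2, C6 sp2

C1 is sp3: 4 σ bonds, 4 electron-density regions.
C2: 3 σ bonds, plus one π bond; 3 regions of electron density → sp2.
C3 is sp2: 3 σ bonds, plus one π bond, 3 electron-density regions.
C4 — 4 σ bonds. Steric number 4, so sp3.
C5 is sp2: 3 σ bonds, plus one π bond, 3 electron-density regions.
C6 carries 3 σ bonds, plus one π bond, giving a steric number of 3, so it is sp2.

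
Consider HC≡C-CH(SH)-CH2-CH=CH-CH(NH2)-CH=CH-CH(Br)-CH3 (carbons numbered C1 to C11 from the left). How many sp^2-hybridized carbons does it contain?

4

C1: sp
C2: sp
C3: sp3
C4: sp3
C5: sp2 ✓
C6: sp2 ✓
C7: sp3
C8: sp2 ✓
C9: sp2 ✓
C10: sp3
C11: sp3
C5, C6, C8, C9 → 4 sp2 carbons.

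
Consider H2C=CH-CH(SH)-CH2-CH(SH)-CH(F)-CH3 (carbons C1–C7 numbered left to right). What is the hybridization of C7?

sp^3

C7 is sp3: 4 σ bonds, 4 electron-density regions.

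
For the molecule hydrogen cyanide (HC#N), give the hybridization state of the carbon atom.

The carbon atom (2 σ bonds, plus two π bonds) has steric number 2: sp.

sp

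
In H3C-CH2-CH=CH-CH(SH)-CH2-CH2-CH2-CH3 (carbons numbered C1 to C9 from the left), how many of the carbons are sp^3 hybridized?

C1: sp3 ✓
C2: sp3 ✓
C3: sp2
C4: sp2
C5: sp3 ✓
C6: sp3 ✓
C7: sp3 ✓
C8: sp3 ✓
C9: sp3 ✓
C1, C2, C5, C6, C7, C8, C9 → 7 sp3 carbons.

7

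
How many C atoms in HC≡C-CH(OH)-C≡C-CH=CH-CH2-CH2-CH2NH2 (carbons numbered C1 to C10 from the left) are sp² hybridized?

C1: sp
C2: sp
C3: sp3
C4: sp
C5: sp
C6: sp2 ✓
C7: sp2 ✓
C8: sp3
C9: sp3
C10: sp3
C6, C7 → 2 sp2 carbons.

2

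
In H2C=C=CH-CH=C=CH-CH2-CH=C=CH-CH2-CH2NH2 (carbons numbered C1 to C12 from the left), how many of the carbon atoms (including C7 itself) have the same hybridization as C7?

3

C7 is sp3 (only σ bonds).
C1: sp2
C2: sp
C3: sp2
C4: sp2
C5: sp
C6: sp2
C7: sp3 ✓
C8: sp2
C9: sp
C10: sp2
C11: sp3 ✓
C12: sp3 ✓
3 carbons are sp3.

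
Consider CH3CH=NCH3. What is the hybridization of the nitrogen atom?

Two σ bonds + one lone pair = steric number 3 → sp2.

sp^2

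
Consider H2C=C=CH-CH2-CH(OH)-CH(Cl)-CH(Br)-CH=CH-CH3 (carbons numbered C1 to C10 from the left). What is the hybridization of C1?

C1 (3 σ bonds, plus one π bond) has steric number 3: sp2.

sp^2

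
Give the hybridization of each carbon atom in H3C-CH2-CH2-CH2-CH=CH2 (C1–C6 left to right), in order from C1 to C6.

C1 carries 4 σ bonds, giving a steric number of 4, so it is sp3.
C2: 4 σ bonds; 4 regions of electron density → sp3.
C3 — 4 σ bonds. Steric number 4, so sp3.
C4 has 4 σ bonds: steric number 4 → sp3.
C5 carries 3 σ bonds, plus one π bond, giving a steric number of 3, so it is sp2.
C6 has 3 σ bonds, plus one π bond: steric number 3 → sp2.

C1 sp3, C2 sp3, C3 sp3, C4 sp3, C5 sp2, C6 sp2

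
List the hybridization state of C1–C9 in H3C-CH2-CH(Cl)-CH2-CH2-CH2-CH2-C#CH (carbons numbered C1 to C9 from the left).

C1 has 4 σ bonds: steric number 4 → sp3.
C2: 4 σ bonds; 4 regions of electron density → sp3.
C3 (4 σ bonds) has steric number 4: sp3.
C4: 4 σ bonds; 4 regions of electron density → sp3.
C5 is sp3: 4 σ bonds, 4 electron-density regions.
C6 carries 4 σ bonds, giving a steric number of 4, so it is sp3.
C7 carries 4 σ bonds, giving a steric number of 4, so it is sp3.
C8: 2 σ bonds, plus two π bonds — 2 electron domains, sp.
C9 (2 σ bonds, plus two π bonds) has steric number 2: sp.

C1 sp3, C2 sp3, C3 sp3, C4 sp3, C5 sp3, C6 sp3, C7 sp3, C8 sp, C9 sp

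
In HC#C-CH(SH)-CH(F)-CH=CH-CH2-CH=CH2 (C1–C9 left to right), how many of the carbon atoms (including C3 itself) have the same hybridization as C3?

3

C3 is sp3 (only σ bonds).
C1: sp
C2: sp
C3: sp3 ✓
C4: sp3 ✓
C5: sp2
C6: sp2
C7: sp3 ✓
C8: sp2
C9: sp2
3 carbons are sp3.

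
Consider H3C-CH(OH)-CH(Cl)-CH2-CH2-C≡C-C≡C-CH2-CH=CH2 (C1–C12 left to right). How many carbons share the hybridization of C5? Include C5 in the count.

C5 is sp3 (only σ bonds).
C1: sp3 ✓
C2: sp3 ✓
C3: sp3 ✓
C4: sp3 ✓
C5: sp3 ✓
C6: sp
C7: sp
C8: sp
C9: sp
C10: sp3 ✓
C11: sp2
C12: sp2
6 carbons are sp3.

6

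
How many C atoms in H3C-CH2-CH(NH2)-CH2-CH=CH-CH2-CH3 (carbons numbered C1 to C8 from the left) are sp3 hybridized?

6

C1: sp3 ✓
C2: sp3 ✓
C3: sp3 ✓
C4: sp3 ✓
C5: sp2
C6: sp2
C7: sp3 ✓
C8: sp3 ✓
C1, C2, C3, C4, C7, C8 → 6 sp3 carbons.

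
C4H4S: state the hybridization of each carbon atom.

Each carbon atom has 3 σ bonds, plus one π bond: steric number 3 → sp2.

sp^2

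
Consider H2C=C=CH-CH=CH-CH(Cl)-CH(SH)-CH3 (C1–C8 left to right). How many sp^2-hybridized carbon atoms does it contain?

4

C1: sp2 ✓
C2: sp
C3: sp2 ✓
C4: sp2 ✓
C5: sp2 ✓
C6: sp3
C7: sp3
C8: sp3
C1, C3, C4, C5 → 4 sp2 carbons.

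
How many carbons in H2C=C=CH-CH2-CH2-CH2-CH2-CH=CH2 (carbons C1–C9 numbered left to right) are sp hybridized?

1

C1: sp2
C2: sp ✓
C3: sp2
C4: sp3
C5: sp3
C6: sp3
C7: sp3
C8: sp2
C9: sp2
C2 → 1 sp carbon.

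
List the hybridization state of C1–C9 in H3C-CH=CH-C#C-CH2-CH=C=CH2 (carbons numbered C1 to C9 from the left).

C1 sp3, C2 sp2, C3 sp2, C4 sp, C5 sp, C6 sp3, C7 sp2, C8 sp, C9 sp2

C1: 4 σ bonds — 4 electron domains, sp3.
C2: 3 σ bonds, plus one π bond; 3 regions of electron density → sp2.
C3 has 3 σ bonds, plus one π bond: steric number 3 → sp2.
C4: 2 σ bonds, plus two π bonds; 2 regions of electron density → sp.
C5 — 2 σ bonds, plus two π bonds. Steric number 2, so sp.
C6 (4 σ bonds) has steric number 4: sp3.
C7 carries 3 σ bonds, plus one π bond, giving a steric number of 3, so it is sp2.
C8 — 2 σ bonds, plus two π bonds. Steric number 2, so sp.
C9 has 3 σ bonds, plus one π bond: steric number 3 → sp2.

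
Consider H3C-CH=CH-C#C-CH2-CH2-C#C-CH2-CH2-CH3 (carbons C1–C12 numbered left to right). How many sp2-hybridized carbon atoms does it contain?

C1: sp3
C2: sp2 ✓
C3: sp2 ✓
C4: sp
C5: sp
C6: sp3
C7: sp3
C8: sp
C9: sp
C10: sp3
C11: sp3
C12: sp3
C2, C3 → 2 sp2 carbons.

2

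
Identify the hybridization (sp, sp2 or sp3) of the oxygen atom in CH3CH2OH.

The oxygen atom (2 σ bonds and 2 lone pairs) has steric number 4: sp3.

sp3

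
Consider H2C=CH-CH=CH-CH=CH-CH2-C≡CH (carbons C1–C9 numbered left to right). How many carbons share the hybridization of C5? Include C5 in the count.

6

C5 is sp2 (one π bond).
C1: sp2 ✓
C2: sp2 ✓
C3: sp2 ✓
C4: sp2 ✓
C5: sp2 ✓
C6: sp2 ✓
C7: sp3
C8: sp
C9: sp
6 carbons are sp2.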